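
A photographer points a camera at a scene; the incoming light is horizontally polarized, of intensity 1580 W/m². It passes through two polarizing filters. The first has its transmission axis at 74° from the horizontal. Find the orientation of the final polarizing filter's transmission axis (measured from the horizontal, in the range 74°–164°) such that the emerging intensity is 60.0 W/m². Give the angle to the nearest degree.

I₁ = I₀ cos²(74° − 0°) = I₀ cos²(74°) = 0.07598 I₀.
Target fraction: 60.0 / 1580 W/m² = 0.03797 of I₀.
Need I₂/I₀ = 0.03797, so cos²(θ − 74°) = 0.03797 / 0.07598 = 0.4998.
θ − 74° = arccos(√0.4998) = 45.0°, giving θ ≈ 74 + 45.0 = 119.0°.

θ ≈ 119°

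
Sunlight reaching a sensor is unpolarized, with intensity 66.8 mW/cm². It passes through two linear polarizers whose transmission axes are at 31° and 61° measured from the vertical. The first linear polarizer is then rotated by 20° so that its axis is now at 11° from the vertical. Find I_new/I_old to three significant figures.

I_new/I_old ≈ 0.551

Before rotation:
Unpolarized light through the first polarizer → I₁ = ½ I₀, now polarized at 31°.
I₂ = I₁ cos²(61° − 31°) = 0.5 I₀ · cos²(30°) = 0.375 I₀.
After rotation:
Unpolarized light through the first polarizer → I₁ = ½ I₀, now polarized at 11°.
I₂ = I₁ cos²(61° − 11°) = 0.5 I₀ · cos²(50°) = 0.2066 I₀.
Ratio = 0.2066 / 0.375 = 0.5509.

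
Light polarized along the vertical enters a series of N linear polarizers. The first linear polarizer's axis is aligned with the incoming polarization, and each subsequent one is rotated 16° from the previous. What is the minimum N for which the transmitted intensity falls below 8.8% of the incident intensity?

First polarizer is aligned with the polarization: full transmission.
Each further stage multiplies by cos²(16°) = 0.924.
After N polarizers: T = 0.924^(N−1). Require T < 0.088 ⇒ N−1 > ln(0.088)/ln(0.924) = 30.76, so N−1 ≥ 31 and N = 32.
Check: N=32 gives T = 0.08633 < 0.088; N=31 gives T = 0.09343.

N = 32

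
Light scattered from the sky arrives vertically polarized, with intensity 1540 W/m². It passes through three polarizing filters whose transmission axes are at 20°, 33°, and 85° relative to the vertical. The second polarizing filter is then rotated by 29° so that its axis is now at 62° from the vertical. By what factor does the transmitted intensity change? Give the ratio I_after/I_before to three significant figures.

I_new/I_old ≈ 1.30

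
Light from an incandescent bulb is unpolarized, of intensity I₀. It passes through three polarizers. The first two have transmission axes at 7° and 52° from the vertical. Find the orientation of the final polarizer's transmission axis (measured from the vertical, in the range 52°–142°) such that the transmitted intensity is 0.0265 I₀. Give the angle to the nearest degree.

θ ≈ 123°

Unpolarized light through the first polarizer → I₁ = ½ I₀, now polarized at 7°.
I₂ = I₁ cos²(52° − 7°) = 0.5 I₀ · cos²(45°) = 0.25 I₀.
Need I₃/I₀ = 0.0265, so cos²(θ − 52°) = 0.0265 / 0.25 = 0.106.
θ − 52° = arccos(√0.106) = 71.0°, giving θ ≈ 52 + 71.0 = 123.0°.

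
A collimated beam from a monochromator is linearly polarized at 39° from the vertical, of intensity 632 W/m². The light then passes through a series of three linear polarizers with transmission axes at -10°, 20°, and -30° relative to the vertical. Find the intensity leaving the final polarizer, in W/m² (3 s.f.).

By Malus's law, I₁ = 632 W/m² · cos²(49°) = 272 W/m².
I₂ = I₁ · cos²(30°) = 272 · 0.75 = 204 W/m².
I₃ = I₂ · cos²(50°) = 204 · 0.4132 = 84.29 W/m².

I ≈ 84.3 W/m²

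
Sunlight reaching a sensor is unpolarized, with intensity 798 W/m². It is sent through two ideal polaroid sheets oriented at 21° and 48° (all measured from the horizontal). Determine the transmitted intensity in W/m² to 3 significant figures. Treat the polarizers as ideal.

I ≈ 317 W/m²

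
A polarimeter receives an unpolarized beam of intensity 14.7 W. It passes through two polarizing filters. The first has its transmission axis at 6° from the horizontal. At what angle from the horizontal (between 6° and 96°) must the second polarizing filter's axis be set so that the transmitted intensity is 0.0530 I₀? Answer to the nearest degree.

θ ≈ 77°

Unpolarized light through the first polarizer → I₁ = ½ I₀, now polarized at 6°.
Need I₂/I₀ = 0.053, so cos²(θ − 6°) = 0.053 / 0.5 = 0.106.
θ − 6° = arccos(√0.106) = 71.0°, giving θ ≈ 6 + 71.0 = 77.0°.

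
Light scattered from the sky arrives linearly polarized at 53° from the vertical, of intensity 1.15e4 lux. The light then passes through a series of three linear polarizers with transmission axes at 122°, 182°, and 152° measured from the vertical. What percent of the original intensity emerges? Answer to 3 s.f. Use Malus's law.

≈ 2.41%

By Malus's law, I₁ = 1.15e4 lux · cos²(69°) = 1477 lux.
I₂ = I₁ · cos²(60°) = 1477 · 0.25 = 369.2 lux.
I₃ = I₂ · cos²(30°) = 369.2 · 0.75 = 276.9 lux.
That is 2.408% of the incident intensity.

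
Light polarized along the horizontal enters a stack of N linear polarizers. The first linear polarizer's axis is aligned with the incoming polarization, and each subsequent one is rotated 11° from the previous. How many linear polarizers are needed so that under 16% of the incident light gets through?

N = 51

First polarizer is aligned with the polarization: full transmission.
Each further stage multiplies by cos²(11°) = 0.9636.
After N polarizers: T = 0.9636^(N−1). Require T < 0.16 ⇒ N−1 > ln(0.16)/ln(0.9636) = 49.41, so N−1 ≥ 50 and N = 51.
Check: N=51 gives T = 0.1566 < 0.16; N=50 gives T = 0.1625.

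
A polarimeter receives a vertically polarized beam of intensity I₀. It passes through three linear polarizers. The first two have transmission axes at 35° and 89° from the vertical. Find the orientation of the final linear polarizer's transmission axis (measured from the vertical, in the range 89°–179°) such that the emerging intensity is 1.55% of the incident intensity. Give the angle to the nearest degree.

θ ≈ 164°

I₁ = I₀ cos²(35° − 0°) = I₀ cos²(35°) = 0.671 I₀.
I₂ = I₁ cos²(89° − 35°) = 0.671 I₀ · cos²(54°) = 0.2318 I₀.
Need I₃/I₀ = 0.0155, so cos²(θ − 89°) = 0.0155 / 0.2318 = 0.06686.
θ − 89° = arccos(√0.06686) = 75.0°, giving θ ≈ 89 + 75.0 = 164.0°.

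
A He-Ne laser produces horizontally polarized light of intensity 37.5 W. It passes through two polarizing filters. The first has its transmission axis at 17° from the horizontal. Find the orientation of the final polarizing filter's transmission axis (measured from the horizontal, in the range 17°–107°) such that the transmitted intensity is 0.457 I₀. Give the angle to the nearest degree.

By Malus's law, I₁ = I₀ cos²(17° − 0°) = I₀ cos²(17°) = 0.9145 I₀.
Need I₂/I₀ = 0.457, so cos²(θ − 17°) = 0.457 / 0.9145 = 0.4997.
θ − 17° = arccos(√0.4997) = 45.0°, giving θ ≈ 17 + 45.0 = 62.0°.

θ ≈ 62°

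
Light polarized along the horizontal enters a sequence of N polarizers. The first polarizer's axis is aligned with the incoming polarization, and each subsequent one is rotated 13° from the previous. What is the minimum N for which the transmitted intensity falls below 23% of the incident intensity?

First polarizer is aligned with the polarization: full transmission.
Each further stage multiplies by cos²(13°) = 0.9494.
After N polarizers: T = 0.9494^(N−1). Require T < 0.23 ⇒ N−1 > ln(0.23)/ln(0.9494) = 28.30, so N−1 ≥ 29 and N = 30.
Check: N=30 gives T = 0.2218 < 0.23; N=29 gives T = 0.2336.

N = 30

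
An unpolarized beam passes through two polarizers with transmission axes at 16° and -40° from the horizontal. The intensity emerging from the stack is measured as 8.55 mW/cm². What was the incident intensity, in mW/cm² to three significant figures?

Unpolarized light through the first polarizer → I₁ = ½ I₀, now polarized at 16°.
I₂ = I₁ cos²(-40° − 16°) = 0.5 I₀ · cos²(56°) = 0.1563 I₀.
So 8.55 mW/cm² = 0.1563 I₀, giving I₀ = 8.55/0.1563 = 54.69 mW/cm².

I₀ ≈ 54.7 mW/cm²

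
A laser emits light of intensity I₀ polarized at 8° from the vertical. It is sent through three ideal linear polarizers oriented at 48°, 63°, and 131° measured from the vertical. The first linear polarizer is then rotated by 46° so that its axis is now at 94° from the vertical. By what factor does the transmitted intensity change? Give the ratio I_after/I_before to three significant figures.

Before rotation:
I₁ = I₀ cos²(48° − 8°) = I₀ cos²(40°) = 0.5868 I₀.
I₂ = I₁ cos²(63° − 48°) = 0.5868 I₀ · cos²(15°) = 0.5475 I₀.
I₃ = I₂ cos²(131° − 63°) = 0.5475 I₀ · cos²(68°) = 0.07683 I₀.
After rotation:
I₁ = I₀ cos²(94° − 8°) = I₀ cos²(86°) = 0.004866 I₀.
I₂ = I₁ cos²(63° − 94°) = 0.004866 I₀ · cos²(31°) = 0.003575 I₀.
I₃ = I₂ cos²(131° − 63°) = 0.003575 I₀ · cos²(68°) = 0.0005017 I₀.
Ratio = 0.0005017 / 0.07683 = 0.00653.

I_new/I_old ≈ 0.00653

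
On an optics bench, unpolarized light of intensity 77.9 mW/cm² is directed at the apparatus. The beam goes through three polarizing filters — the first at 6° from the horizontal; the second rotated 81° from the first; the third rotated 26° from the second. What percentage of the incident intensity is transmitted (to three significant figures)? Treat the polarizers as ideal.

≈ 0.988%

Unpolarized light through the first polarizer → I₁ = 77.9 mW/cm²/2 = 38.95 mW/cm², polarized at 6°.
I₂ = I₁ · cos²(81°) = 38.95 · 0.02447 = 0.9532 mW/cm².
I₃ = I₂ · cos²(26°) = 0.9532 · 0.8078 = 0.77 mW/cm².
That is 0.9885% of the incident intensity.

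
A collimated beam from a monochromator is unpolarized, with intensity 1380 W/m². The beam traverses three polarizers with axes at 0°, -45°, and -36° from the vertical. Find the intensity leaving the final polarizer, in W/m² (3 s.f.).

I ≈ 337 W/m²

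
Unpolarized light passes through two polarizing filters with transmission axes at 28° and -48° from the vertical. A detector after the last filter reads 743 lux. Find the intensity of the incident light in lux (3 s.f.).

I₀ ≈ 2.54e4 lux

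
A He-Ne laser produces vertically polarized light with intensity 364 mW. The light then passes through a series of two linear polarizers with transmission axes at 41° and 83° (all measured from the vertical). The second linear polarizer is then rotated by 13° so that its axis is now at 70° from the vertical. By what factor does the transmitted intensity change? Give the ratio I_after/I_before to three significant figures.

Before rotation:
By Malus's law, I₁ = I₀ cos²(41° − 0°) = I₀ cos²(41°) = 0.5696 I₀.
I₂ = I₁ cos²(83° − 41°) = 0.5696 I₀ · cos²(42°) = 0.3146 I₀.
After rotation:
I₁ = I₀ cos²(41° − 0°) = I₀ cos²(41°) = 0.5696 I₀.
I₂ = I₁ cos²(70° − 41°) = 0.5696 I₀ · cos²(29°) = 0.4357 I₀.
Ratio = 0.4357 / 0.3146 = 1.385.

I_new/I_old ≈ 1.39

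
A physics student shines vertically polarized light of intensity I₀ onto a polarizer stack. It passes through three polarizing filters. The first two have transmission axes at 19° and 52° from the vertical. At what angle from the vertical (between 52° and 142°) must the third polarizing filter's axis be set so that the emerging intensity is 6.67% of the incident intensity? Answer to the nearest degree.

θ ≈ 123°

I₁ = I₀ cos²(19° − 0°) = I₀ cos²(19°) = 0.894 I₀.
I₂ = I₁ cos²(52° − 19°) = 0.894 I₀ · cos²(33°) = 0.6288 I₀.
Need I₃/I₀ = 0.0667, so cos²(θ − 52°) = 0.0667 / 0.6288 = 0.1061.
θ − 52° = arccos(√0.1061) = 71.0°, giving θ ≈ 52 + 71.0 = 123.0°.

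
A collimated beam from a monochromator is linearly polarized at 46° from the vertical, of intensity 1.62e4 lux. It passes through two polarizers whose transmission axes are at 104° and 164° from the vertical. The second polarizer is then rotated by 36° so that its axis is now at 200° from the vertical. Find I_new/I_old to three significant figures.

I_new/I_old ≈ 0.0437

Before rotation:
By Malus's law, I₁ = I₀ cos²(104° − 46°) = I₀ cos²(58°) = 0.2808 I₀.
I₂ = I₁ cos²(164° − 104°) = 0.2808 I₀ · cos²(60°) = 0.0702 I₀.
After rotation:
I₁ = I₀ cos²(104° − 46°) = I₀ cos²(58°) = 0.2808 I₀.
Angle between axes 1 and 2: 84°. I₂ = 0.2808 I₀ · cos²(84°) = 0.003068 I₀.
Ratio = 0.003068 / 0.0702 = 0.0437.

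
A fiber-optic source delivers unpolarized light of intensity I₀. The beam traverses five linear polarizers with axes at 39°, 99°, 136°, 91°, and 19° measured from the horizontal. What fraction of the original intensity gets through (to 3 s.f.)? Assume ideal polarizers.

Unpolarized light through the first polarizer → I₁ = ½ I₀, now polarized at 39°.
I₂ = I₁ cos²(99° − 39°) = 0.5 I₀ · cos²(60°) = 0.125 I₀.
I₃ = I₂ cos²(136° − 99°) = 0.125 I₀ · cos²(37°) = 0.07973 I₀.
I₄ = I₃ cos²(91° − 136°) = 0.07973 I₀ · cos²(45°) = 0.03986 I₀.
I₅ = I₄ cos²(19° − 91°) = 0.03986 I₀ · cos²(72°) = 0.003807 I₀.
Transmitted fraction = 0.003807.

≈ 0.00381 I₀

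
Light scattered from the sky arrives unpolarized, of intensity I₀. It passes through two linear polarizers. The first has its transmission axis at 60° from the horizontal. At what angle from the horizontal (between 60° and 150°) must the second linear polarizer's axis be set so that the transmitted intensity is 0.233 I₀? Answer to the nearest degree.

θ ≈ 107°

Unpolarized light through the first polarizer → I₁ = ½ I₀, now polarized at 60°.
Need I₂/I₀ = 0.233, so cos²(θ − 60°) = 0.233 / 0.5 = 0.466.
θ − 60° = arccos(√0.466) = 46.9°, giving θ ≈ 60 + 46.9 = 106.9°.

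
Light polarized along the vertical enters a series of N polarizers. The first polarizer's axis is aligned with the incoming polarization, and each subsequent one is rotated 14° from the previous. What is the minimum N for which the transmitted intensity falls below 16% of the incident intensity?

First polarizer is aligned with the polarization: full transmission.
Each further stage multiplies by cos²(14°) = 0.9415.
After N polarizers: T = 0.9415^(N−1). Require T < 0.16 ⇒ N−1 > ln(0.16)/ln(0.9415) = 30.39, so N−1 ≥ 31 and N = 32.
Check: N=32 gives T = 0.1542 < 0.16; N=31 gives T = 0.1638.

N = 32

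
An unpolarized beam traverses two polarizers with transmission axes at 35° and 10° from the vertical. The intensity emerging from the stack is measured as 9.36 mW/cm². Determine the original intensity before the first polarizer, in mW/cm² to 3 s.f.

Unpolarized light through the first polarizer → I₁ = ½ I₀, now polarized at 35°.
I₂ = I₁ cos²(10° − 35°) = 0.5 I₀ · cos²(25°) = 0.4107 I₀.
So 9.36 mW/cm² = 0.4107 I₀, giving I₀ = 9.36/0.4107 = 22.79 mW/cm².

I₀ ≈ 22.8 mW/cm²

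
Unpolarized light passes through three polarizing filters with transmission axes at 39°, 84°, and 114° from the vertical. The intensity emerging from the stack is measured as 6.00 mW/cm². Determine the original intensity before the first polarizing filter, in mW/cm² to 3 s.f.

Unpolarized light through the first polarizer → I₁ = ½ I₀, now polarized at 39°.
I₂ = I₁ cos²(84° − 39°) = 0.5 I₀ · cos²(45°) = 0.25 I₀.
I₃ = I₂ cos²(114° − 84°) = 0.25 I₀ · cos²(30°) = 0.1875 I₀.
So 6.00 mW/cm² = 0.1875 I₀, giving I₀ = 6.00/0.1875 = 32 mW/cm².

I₀ ≈ 32.0 mW/cm²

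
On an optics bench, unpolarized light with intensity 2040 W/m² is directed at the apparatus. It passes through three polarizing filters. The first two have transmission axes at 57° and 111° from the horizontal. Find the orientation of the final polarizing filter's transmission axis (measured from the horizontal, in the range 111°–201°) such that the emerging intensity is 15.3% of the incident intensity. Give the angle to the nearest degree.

θ ≈ 131°

Unpolarized light through the first polarizer → I₁ = ½ I₀, now polarized at 57°.
I₂ = I₁ cos²(111° − 57°) = 0.5 I₀ · cos²(54°) = 0.1727 I₀.
Need I₃/I₀ = 0.153, so cos²(θ − 111°) = 0.153 / 0.1727 = 0.8857.
θ − 111° = arccos(√0.8857) = 19.8°, giving θ ≈ 111 + 19.8 = 130.8°.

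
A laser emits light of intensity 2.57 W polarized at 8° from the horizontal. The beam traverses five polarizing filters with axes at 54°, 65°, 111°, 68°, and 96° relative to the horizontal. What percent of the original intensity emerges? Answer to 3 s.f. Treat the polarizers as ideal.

I₁ = 2.57 W · cos²(46°) = 1.24 W.
I₂ = I₁ · cos²(11°) = 1.24 · 0.9636 = 1.195 W.
I₃ = I₂ · cos²(46°) = 1.195 · 0.4826 = 0.5766 W.
I₄ = I₃ · cos²(43°) = 0.5766 · 0.5349 = 0.3084 W.
I₅ = I₄ · cos²(28°) = 0.3084 · 0.7796 = 0.2405 W.
That is 9.356% of the incident intensity.

≈ 9.36%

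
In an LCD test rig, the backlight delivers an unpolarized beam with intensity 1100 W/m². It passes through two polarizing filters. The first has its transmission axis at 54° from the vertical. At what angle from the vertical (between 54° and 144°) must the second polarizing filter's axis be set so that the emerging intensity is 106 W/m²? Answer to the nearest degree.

Unpolarized light through the first polarizer → I₁ = ½ I₀, now polarized at 54°.
Target fraction: 106 / 1100 W/m² = 0.09636 of I₀.
Need I₂/I₀ = 0.09636, so cos²(θ − 54°) = 0.09636 / 0.5 = 0.1927.
θ − 54° = arccos(√0.1927) = 64.0°, giving θ ≈ 54 + 64.0 = 118.0°.

θ ≈ 118°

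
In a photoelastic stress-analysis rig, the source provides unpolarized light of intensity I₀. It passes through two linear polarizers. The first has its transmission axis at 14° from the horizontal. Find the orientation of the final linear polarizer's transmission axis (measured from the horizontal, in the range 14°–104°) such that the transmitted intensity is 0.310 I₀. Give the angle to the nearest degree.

θ ≈ 52°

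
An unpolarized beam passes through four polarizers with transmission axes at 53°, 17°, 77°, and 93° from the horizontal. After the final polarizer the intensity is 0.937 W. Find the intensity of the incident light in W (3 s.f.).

Unpolarized light through the first polarizer → I₁ = ½ I₀, now polarized at 53°.
I₂ = I₁ cos²(17° − 53°) = 0.5 I₀ · cos²(36°) = 0.3273 I₀.
I₃ = I₂ cos²(77° − 17°) = 0.3273 I₀ · cos²(60°) = 0.08181 I₀.
I₄ = I₃ cos²(93° − 77°) = 0.08181 I₀ · cos²(16°) = 0.0756 I₀.
So 0.937 W = 0.0756 I₀, giving I₀ = 0.937/0.0756 = 12.39 W.

I₀ ≈ 12.4 W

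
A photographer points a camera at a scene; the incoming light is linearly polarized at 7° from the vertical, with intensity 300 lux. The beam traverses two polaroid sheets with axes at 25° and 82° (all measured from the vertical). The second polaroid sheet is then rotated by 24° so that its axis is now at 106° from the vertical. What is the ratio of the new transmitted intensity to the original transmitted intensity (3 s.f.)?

Before rotation:
By Malus's law, I₁ = I₀ cos²(25° − 7°) = I₀ cos²(18°) = 0.9045 I₀.
I₂ = I₁ cos²(82° − 25°) = 0.9045 I₀ · cos²(57°) = 0.2683 I₀.
After rotation:
I₁ = I₀ cos²(25° − 7°) = I₀ cos²(18°) = 0.9045 I₀.
I₂ = I₁ cos²(106° − 25°) = 0.9045 I₀ · cos²(81°) = 0.02213 I₀.
Ratio = 0.02213 / 0.2683 = 0.0825.

I_new/I_old ≈ 0.0825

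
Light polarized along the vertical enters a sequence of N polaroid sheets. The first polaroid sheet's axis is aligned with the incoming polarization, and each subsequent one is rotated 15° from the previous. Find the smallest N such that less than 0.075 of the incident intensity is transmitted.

First polarizer is aligned with the polarization: full transmission.
Each further stage multiplies by cos²(15°) = 0.933.
After N polarizers: T = 0.933^(N−1). Require T < 0.075 ⇒ N−1 > ln(0.075)/ln(0.933) = 37.36, so N−1 ≥ 38 and N = 39.
Check: N=39 gives T = 0.07173 < 0.075; N=38 gives T = 0.07688.

N = 39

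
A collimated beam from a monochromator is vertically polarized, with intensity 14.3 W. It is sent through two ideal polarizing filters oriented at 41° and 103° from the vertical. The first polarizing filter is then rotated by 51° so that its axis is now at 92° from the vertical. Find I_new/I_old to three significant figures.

I_new/I_old ≈ 0.00935

Before rotation:
By Malus's law, I₁ = I₀ cos²(41° − 0°) = I₀ cos²(41°) = 0.5696 I₀.
I₂ = I₁ cos²(103° − 41°) = 0.5696 I₀ · cos²(62°) = 0.1255 I₀.
After rotation:
I₁ = I₀ cos²(92° − 0°) = I₀ cos²(88°) = 0.001218 I₀.
I₂ = I₁ cos²(103° − 92°) = 0.001218 I₀ · cos²(11°) = 0.001174 I₀.
Ratio = 0.001174 / 0.1255 = 0.009349.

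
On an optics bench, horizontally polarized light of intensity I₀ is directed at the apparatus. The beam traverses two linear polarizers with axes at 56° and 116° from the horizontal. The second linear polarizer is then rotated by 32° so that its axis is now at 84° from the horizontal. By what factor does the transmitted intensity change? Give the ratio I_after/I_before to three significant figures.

I_new/I_old ≈ 3.12

Before rotation:
I₁ = I₀ cos²(56° − 0°) = I₀ cos²(56°) = 0.3127 I₀.
I₂ = I₁ cos²(116° − 56°) = 0.3127 I₀ · cos²(60°) = 0.07817 I₀.
After rotation:
I₁ = I₀ cos²(56° − 0°) = I₀ cos²(56°) = 0.3127 I₀.
I₂ = I₁ cos²(84° − 56°) = 0.3127 I₀ · cos²(28°) = 0.2438 I₀.
Ratio = 0.2438 / 0.07817 = 3.118.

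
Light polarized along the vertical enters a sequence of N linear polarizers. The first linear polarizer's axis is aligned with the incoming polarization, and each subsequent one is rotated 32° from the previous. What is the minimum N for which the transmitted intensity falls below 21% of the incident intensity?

N = 6

First polarizer is aligned with the polarization: full transmission.
Each further stage multiplies by cos²(32°) = 0.7192.
After N polarizers: T = 0.7192^(N−1). Require T < 0.21 ⇒ N−1 > ln(0.21)/ln(0.7192) = 4.73, so N−1 ≥ 5 and N = 6.
Check: N=6 gives T = 0.1924 < 0.21; N=5 gives T = 0.2675.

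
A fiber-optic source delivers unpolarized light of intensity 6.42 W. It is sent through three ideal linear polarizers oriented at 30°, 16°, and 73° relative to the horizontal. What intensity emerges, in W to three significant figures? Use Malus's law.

Unpolarized light through the first polarizer → I₁ = 6.42 W/2 = 3.21 W, polarized at 30°.
I₂ = I₁ · cos²(14°) = 3.21 · 0.9415 = 3.022 W.
I₃ = I₂ · cos²(57°) = 3.022 · 0.2966 = 0.8965 W.

I ≈ 0.896 W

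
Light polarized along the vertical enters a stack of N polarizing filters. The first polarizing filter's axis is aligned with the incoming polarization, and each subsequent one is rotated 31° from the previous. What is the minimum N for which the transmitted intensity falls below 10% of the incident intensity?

N = 9

First polarizer is aligned with the polarization: full transmission.
Each further stage multiplies by cos²(31°) = 0.7347.
After N polarizers: T = 0.7347^(N−1). Require T < 0.10 ⇒ N−1 > ln(0.10)/ln(0.7347) = 7.47, so N−1 ≥ 8 and N = 9.
Check: N=9 gives T = 0.08493 < 0.10; N=8 gives T = 0.1156.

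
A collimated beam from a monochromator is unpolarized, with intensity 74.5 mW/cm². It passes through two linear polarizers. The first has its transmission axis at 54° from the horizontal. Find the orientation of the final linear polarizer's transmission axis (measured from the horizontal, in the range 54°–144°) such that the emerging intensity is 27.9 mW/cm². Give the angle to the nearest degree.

Unpolarized light through the first polarizer → I₁ = ½ I₀, now polarized at 54°.
Target fraction: 27.9 / 74.5 mW/cm² = 0.3745 of I₀.
Need I₂/I₀ = 0.3745, so cos²(θ − 54°) = 0.3745 / 0.5 = 0.749.
θ − 54° = arccos(√0.749) = 30.1°, giving θ ≈ 54 + 30.1 = 84.1°.

θ ≈ 84°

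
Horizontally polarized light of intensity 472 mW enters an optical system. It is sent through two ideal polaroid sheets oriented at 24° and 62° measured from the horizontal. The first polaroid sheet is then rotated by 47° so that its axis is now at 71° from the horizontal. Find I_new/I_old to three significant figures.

Before rotation:
I₁ = I₀ cos²(24° − 0°) = I₀ cos²(24°) = 0.8346 I₀.
I₂ = I₁ cos²(62° − 24°) = 0.8346 I₀ · cos²(38°) = 0.5182 I₀.
After rotation:
I₁ = I₀ cos²(71° − 0°) = I₀ cos²(71°) = 0.106 I₀.
I₂ = I₁ cos²(62° − 71°) = 0.106 I₀ · cos²(9°) = 0.1034 I₀.
Ratio = 0.1034 / 0.5182 = 0.1995.

I_new/I_old ≈ 0.200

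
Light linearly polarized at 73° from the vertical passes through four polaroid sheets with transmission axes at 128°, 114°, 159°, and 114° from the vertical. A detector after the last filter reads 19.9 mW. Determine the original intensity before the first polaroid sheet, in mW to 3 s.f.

I₀ ≈ 257 mW

I₁ = I₀ cos²(128° − 73°) = I₀ cos²(55°) = 0.329 I₀.
I₂ = I₁ cos²(114° − 128°) = 0.329 I₀ · cos²(14°) = 0.3097 I₀.
I₃ = I₂ cos²(159° − 114°) = 0.3097 I₀ · cos²(45°) = 0.1549 I₀.
I₄ = I₃ cos²(114° − 159°) = 0.1549 I₀ · cos²(45°) = 0.07743 I₀.
So 19.9 mW = 0.07743 I₀, giving I₀ = 19.9/0.07743 = 257 mW.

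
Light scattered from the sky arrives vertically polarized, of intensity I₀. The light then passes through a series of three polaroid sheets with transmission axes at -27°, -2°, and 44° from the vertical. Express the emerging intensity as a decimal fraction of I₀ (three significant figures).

I₁ = I₀ cos²(-27° − 0°) = I₀ cos²(27°) = 0.7939 I₀.
I₂ = I₁ cos²(-2° + 27°) = 0.7939 I₀ · cos²(25°) = 0.6521 I₀.
I₃ = I₂ cos²(44° + 2°) = 0.6521 I₀ · cos²(46°) = 0.3147 I₀.
Transmitted fraction = 0.3147.

≈ 0.315 I₀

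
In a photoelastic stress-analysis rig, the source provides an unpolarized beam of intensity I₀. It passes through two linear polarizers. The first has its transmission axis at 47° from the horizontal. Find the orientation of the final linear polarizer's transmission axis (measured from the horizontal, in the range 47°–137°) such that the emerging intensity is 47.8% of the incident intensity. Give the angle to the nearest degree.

θ ≈ 59°

Unpolarized light through the first polarizer → I₁ = ½ I₀, now polarized at 47°.
Need I₂/I₀ = 0.478, so cos²(θ − 47°) = 0.478 / 0.5 = 0.956.
θ − 47° = arccos(√0.956) = 12.1°, giving θ ≈ 47 + 12.1 = 59.1°.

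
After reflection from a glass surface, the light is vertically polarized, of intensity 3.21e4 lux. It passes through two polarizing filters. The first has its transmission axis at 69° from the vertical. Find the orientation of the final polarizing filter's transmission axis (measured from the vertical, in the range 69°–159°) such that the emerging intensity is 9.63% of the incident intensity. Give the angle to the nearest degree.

I₁ = I₀ cos²(69° − 0°) = I₀ cos²(69°) = 0.1284 I₀.
Need I₂/I₀ = 0.0963, so cos²(θ − 69°) = 0.0963 / 0.1284 = 0.7498.
θ − 69° = arccos(√0.7498) = 30.0°, giving θ ≈ 69 + 30.0 = 99.0°.

θ ≈ 99°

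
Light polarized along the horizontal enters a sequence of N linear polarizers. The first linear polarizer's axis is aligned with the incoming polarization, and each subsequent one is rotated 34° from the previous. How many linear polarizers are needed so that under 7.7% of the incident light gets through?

N = 8

First polarizer is aligned with the polarization: full transmission.
Each further stage multiplies by cos²(34°) = 0.6873.
After N polarizers: T = 0.6873^(N−1). Require T < 0.077 ⇒ N−1 > ln(0.077)/ln(0.6873) = 6.84, so N−1 ≥ 7 and N = 8.
Check: N=8 gives T = 0.07245 < 0.077; N=7 gives T = 0.1054.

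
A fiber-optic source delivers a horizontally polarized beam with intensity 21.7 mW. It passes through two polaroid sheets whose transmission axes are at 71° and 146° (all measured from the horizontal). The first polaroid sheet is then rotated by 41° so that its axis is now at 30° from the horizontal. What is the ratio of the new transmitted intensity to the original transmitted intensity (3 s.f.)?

Before rotation:
I₁ = I₀ cos²(71° − 0°) = I₀ cos²(71°) = 0.106 I₀.
I₂ = I₁ cos²(146° − 71°) = 0.106 I₀ · cos²(75°) = 0.0071 I₀.
After rotation:
I₁ = I₀ cos²(30° − 0°) = I₀ cos²(30°) = 0.75 I₀.
Angle between axes 1 and 2: 64°. I₂ = 0.75 I₀ · cos²(64°) = 0.1441 I₀.
Ratio = 0.1441 / 0.0071 = 20.3.

I_new/I_old ≈ 20.3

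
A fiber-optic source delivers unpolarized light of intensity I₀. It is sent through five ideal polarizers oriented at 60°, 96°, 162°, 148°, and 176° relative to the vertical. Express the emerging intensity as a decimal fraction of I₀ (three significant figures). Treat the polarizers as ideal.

≈ 0.0397 I₀

Unpolarized light through the first polarizer → I₁ = ½ I₀, now polarized at 60°.
I₂ = I₁ cos²(96° − 60°) = 0.5 I₀ · cos²(36°) = 0.3273 I₀.
I₃ = I₂ cos²(162° − 96°) = 0.3273 I₀ · cos²(66°) = 0.05414 I₀.
I₄ = I₃ cos²(148° − 162°) = 0.05414 I₀ · cos²(14°) = 0.05097 I₀.
I₅ = I₄ cos²(176° − 148°) = 0.05097 I₀ · cos²(28°) = 0.03974 I₀.
Transmitted fraction = 0.03974.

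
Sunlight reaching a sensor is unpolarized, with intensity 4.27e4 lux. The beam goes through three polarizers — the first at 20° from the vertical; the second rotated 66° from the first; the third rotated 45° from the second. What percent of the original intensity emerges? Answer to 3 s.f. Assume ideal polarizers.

≈ 4.14%

Unpolarized light through the first polarizer → I₁ = 4.27e4 lux/2 = 2.135e+04 lux, polarized at 20°.
I₂ = I₁ · cos²(66°) = 2.135e+04 · 0.1654 = 3532 lux.
I₃ = I₂ · cos²(45°) = 3532 · 0.5 = 1766 lux.
That is 4.136% of the incident intensity.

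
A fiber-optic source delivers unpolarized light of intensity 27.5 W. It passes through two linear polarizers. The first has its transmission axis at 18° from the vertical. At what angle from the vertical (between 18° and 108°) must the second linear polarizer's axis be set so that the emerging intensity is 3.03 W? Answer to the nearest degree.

θ ≈ 80°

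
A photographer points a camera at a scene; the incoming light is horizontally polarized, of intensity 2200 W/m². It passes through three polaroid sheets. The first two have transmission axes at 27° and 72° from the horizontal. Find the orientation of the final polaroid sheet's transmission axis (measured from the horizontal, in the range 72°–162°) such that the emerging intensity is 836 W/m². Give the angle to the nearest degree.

I₁ = I₀ cos²(27° − 0°) = I₀ cos²(27°) = 0.7939 I₀.
I₂ = I₁ cos²(72° − 27°) = 0.7939 I₀ · cos²(45°) = 0.3969 I₀.
Target fraction: 836 / 2200 W/m² = 0.38 of I₀.
Need I₃/I₀ = 0.38, so cos²(θ − 72°) = 0.38 / 0.3969 = 0.9573.
θ − 72° = arccos(√0.9573) = 11.9°, giving θ ≈ 72 + 11.9 = 83.9°.

θ ≈ 84°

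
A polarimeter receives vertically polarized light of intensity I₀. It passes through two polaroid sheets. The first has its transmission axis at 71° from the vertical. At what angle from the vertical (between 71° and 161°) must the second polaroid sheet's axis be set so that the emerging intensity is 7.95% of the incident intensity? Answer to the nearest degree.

I₁ = I₀ cos²(71° − 0°) = I₀ cos²(71°) = 0.106 I₀.
Need I₂/I₀ = 0.0795, so cos²(θ − 71°) = 0.0795 / 0.106 = 0.75.
θ − 71° = arccos(√0.75) = 30.0°, giving θ ≈ 71 + 30.0 = 101.0°.

θ ≈ 101°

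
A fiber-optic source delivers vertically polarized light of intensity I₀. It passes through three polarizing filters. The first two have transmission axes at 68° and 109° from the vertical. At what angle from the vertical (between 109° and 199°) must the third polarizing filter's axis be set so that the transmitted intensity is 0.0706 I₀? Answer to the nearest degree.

I₁ = I₀ cos²(68° − 0°) = I₀ cos²(68°) = 0.1403 I₀.
I₂ = I₁ cos²(109° − 68°) = 0.1403 I₀ · cos²(41°) = 0.07993 I₀.
Need I₃/I₀ = 0.0706, so cos²(θ − 109°) = 0.0706 / 0.07993 = 0.8833.
θ − 109° = arccos(√0.8833) = 20.0°, giving θ ≈ 109 + 20.0 = 129.0°.

θ ≈ 129°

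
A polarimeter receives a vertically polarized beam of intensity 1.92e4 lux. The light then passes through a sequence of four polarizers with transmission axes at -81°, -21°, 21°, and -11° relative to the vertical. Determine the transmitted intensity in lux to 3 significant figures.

I₁ = 1.92e4 lux · cos²(81°) = 469.9 lux.
I₂ = I₁ · cos²(60°) = 469.9 · 0.25 = 117.5 lux.
I₃ = I₂ · cos²(42°) = 117.5 · 0.5523 = 64.87 lux.
I₄ = I₃ · cos²(32°) = 64.87 · 0.7192 = 46.65 lux.

I ≈ 46.7 lux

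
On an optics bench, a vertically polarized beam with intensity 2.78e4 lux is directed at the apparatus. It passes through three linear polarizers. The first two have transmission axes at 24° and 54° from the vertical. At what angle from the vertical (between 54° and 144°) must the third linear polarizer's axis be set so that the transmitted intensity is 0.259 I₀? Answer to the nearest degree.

I₁ = I₀ cos²(24° − 0°) = I₀ cos²(24°) = 0.8346 I₀.
I₂ = I₁ cos²(54° − 24°) = 0.8346 I₀ · cos²(30°) = 0.6259 I₀.
Need I₃/I₀ = 0.259, so cos²(θ − 54°) = 0.259 / 0.6259 = 0.4138.
θ − 54° = arccos(√0.4138) = 50.0°, giving θ ≈ 54 + 50.0 = 104.0°.

θ ≈ 104°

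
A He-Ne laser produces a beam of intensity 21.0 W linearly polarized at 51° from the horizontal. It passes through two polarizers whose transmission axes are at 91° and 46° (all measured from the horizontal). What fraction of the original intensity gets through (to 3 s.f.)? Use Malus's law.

By Malus's law, I₁ = 21.0 W · cos²(40°) = 12.32 W.
I₂ = I₁ · cos²(45°) = 12.32 · 0.5 = 6.162 W.
Transmitted fraction = 0.2934.

I/I₀ ≈ 0.293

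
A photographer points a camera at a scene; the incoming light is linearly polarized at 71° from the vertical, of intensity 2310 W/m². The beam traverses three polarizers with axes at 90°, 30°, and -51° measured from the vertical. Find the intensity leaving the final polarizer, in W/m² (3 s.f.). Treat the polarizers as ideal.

I ≈ 12.6 W/m²

I₁ = 2310 W/m² · cos²(19°) = 2065 W/m².
I₂ = I₁ · cos²(60°) = 2065 · 0.25 = 516.3 W/m².
I₃ = I₂ · cos²(81°) = 516.3 · 0.02447 = 12.63 W/m².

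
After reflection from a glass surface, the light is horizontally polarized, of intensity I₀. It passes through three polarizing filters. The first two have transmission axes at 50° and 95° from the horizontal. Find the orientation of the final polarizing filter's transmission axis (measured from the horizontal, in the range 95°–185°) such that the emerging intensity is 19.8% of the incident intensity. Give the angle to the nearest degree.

θ ≈ 107°

By Malus's law, I₁ = I₀ cos²(50° − 0°) = I₀ cos²(50°) = 0.4132 I₀.
I₂ = I₁ cos²(95° − 50°) = 0.4132 I₀ · cos²(45°) = 0.2066 I₀.
Need I₃/I₀ = 0.198, so cos²(θ − 95°) = 0.198 / 0.2066 = 0.9584.
θ − 95° = arccos(√0.9584) = 11.8°, giving θ ≈ 95 + 11.8 = 106.8°.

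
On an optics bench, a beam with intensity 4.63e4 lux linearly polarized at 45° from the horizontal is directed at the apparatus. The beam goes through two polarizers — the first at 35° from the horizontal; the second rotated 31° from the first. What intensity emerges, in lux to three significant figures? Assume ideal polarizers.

I ≈ 3.30e4 lux

By Malus's law, I₁ = 4.63e4 lux · cos²(10°) = 4.49e+04 lux.
I₂ = I₁ · cos²(31°) = 4.49e+04 · 0.7347 = 3.299e+04 lux.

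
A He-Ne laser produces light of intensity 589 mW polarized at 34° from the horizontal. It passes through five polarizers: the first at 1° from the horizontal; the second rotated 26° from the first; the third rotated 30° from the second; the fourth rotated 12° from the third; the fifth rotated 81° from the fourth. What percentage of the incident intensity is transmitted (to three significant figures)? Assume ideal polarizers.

≈ 0.998%

I₁ = 589 mW · cos²(33°) = 414.3 mW.
I₂ = I₁ · cos²(26°) = 414.3 · 0.8078 = 334.7 mW.
I₃ = I₂ · cos²(30°) = 334.7 · 0.75 = 251 mW.
I₄ = I₃ · cos²(12°) = 251 · 0.9568 = 240.2 mW.
I₅ = I₄ · cos²(81°) = 240.2 · 0.02447 = 5.877 mW.
That is 0.9978% of the incident intensity.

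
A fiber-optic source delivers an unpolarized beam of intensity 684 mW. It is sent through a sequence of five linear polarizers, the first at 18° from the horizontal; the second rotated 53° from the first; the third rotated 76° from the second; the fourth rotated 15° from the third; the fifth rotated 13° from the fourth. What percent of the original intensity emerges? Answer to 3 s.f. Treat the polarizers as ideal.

≈ 0.939%

Unpolarized light through the first polarizer → I₁ = 684 mW/2 = 342 mW, polarized at 18°.
I₂ = I₁ · cos²(53°) = 342 · 0.3622 = 123.9 mW.
I₃ = I₂ · cos²(76°) = 123.9 · 0.05853 = 7.249 mW.
I₄ = I₃ · cos²(15°) = 7.249 · 0.933 = 6.764 mW.
I₅ = I₄ · cos²(13°) = 6.764 · 0.9494 = 6.422 mW.
That is 0.9388% of the incident intensity.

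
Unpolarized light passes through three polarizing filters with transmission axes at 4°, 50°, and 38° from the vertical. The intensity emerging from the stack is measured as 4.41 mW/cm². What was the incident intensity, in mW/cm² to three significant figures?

Unpolarized light through the first polarizer → I₁ = ½ I₀, now polarized at 4°.
I₂ = I₁ cos²(50° − 4°) = 0.5 I₀ · cos²(46°) = 0.2413 I₀.
I₃ = I₂ cos²(38° − 50°) = 0.2413 I₀ · cos²(12°) = 0.2308 I₀.
So 4.41 mW/cm² = 0.2308 I₀, giving I₀ = 4.41/0.2308 = 19.1 mW/cm².

I₀ ≈ 19.1 mW/cm²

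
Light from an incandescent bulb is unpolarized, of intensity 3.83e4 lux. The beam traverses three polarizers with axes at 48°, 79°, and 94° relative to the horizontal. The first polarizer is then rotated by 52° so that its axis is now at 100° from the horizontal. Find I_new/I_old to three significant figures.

I_new/I_old ≈ 1.19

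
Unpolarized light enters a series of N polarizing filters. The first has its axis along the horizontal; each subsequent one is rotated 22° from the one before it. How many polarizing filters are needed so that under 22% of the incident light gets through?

N = 7

First polarizer halves the unpolarized light: factor 1/2.
Each further stage multiplies by cos²(22°) = 0.8597.
After N polarizers: T = 0.5·0.8597^(N−1). Require T < 0.22 ⇒ N−1 > ln(0.22/0.5)/ln(0.8597) = 5.43, so N−1 ≥ 6 and N = 7.
Check: N=7 gives T = 0.2018 < 0.22; N=6 gives T = 0.2348.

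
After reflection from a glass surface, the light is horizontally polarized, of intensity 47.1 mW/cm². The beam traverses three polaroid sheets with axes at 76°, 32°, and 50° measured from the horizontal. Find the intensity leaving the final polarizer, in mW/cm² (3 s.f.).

I ≈ 1.29 mW/cm²

By Malus's law, I₁ = 47.1 mW/cm² · cos²(76°) = 2.757 mW/cm².
I₂ = I₁ · cos²(44°) = 2.757 · 0.5174 = 1.426 mW/cm².
I₃ = I₂ · cos²(18°) = 1.426 · 0.9045 = 1.29 mW/cm².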